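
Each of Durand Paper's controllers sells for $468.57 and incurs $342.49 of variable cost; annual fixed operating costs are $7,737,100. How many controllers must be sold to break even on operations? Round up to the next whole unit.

61,367 controllers

Each unit contributes $468.57 − $342.49 = $126.08.
Units to break even: $7,737,100 ÷ $126.08 = 61,366.59, rounded up to 61,367.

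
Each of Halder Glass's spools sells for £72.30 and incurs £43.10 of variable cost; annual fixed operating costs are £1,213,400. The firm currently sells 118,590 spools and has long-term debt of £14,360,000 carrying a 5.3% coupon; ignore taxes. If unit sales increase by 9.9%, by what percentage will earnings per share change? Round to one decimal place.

+23.0%

At 118,590 units, contribution = 118,590 × £29.20 = £3,462,828.00.
Subtracting fixed costs: EBIT = £3,462,828.00 − £1,213,400 = £2,249,428.00.
Interest = £761,080.00, so EBIT − I = £1,488,348.00.
Degree of combined leverage = contribution ÷ (EBIT − I) = £3,462,828.00 ÷ £1,488,348.00 = 2.3266.
%ΔEPS = DCL × %ΔSales = 2.3266 × +9.9% = +23.0%.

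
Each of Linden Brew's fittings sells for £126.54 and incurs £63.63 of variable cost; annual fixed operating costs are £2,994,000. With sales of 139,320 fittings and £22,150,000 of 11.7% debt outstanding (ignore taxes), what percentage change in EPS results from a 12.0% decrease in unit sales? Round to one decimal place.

-33.1%

Contribution at this volume is 139,320 × £62.91 = £8,764,621.20.
EBIT = £8,764,621.20 − £2,994,000 = £5,770,621.20.
Interest = £2,591,550.00, so EBIT − I = £3,179,071.20.
DCL = total CM / (EBIT − I) = £8,764,621.20 / £3,179,071.20 = 2.7570.
%ΔEPS = DCL × %ΔSales = 2.7570 × -12.0% = -33.1%.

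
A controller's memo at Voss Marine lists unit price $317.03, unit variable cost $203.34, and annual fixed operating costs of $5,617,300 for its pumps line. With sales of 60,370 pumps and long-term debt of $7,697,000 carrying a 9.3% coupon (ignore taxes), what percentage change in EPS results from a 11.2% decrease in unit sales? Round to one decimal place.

Contribution at this volume is 60,370 × $113.69 = $6,863,465.30.
EBIT = $6,863,465.30 − $5,617,300 = $1,246,165.30.
After interest of $715,821.00, pre-tax earnings = $530,344.30.
DCL = total CM / (EBIT − I) = $6,863,465.30 / $530,344.30 = 12.9415.
%ΔEPS = DCL × %ΔSales = 12.9415 × -11.2% = -144.9%.

-144.9%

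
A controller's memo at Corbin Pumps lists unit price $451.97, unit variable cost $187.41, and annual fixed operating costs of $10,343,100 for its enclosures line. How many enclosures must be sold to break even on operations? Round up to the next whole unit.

39,096 enclosures

Each unit contributes $451.97 − $187.41 = $264.56.
Break-even volume = fixed costs ÷ CM per unit = $10,343,100 ÷ $264.56 = 39,095.48, so 39,096 enclosures.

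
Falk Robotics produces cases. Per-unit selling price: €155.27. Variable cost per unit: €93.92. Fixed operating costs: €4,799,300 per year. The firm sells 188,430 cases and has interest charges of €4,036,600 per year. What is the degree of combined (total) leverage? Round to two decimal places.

Total contribution margin = 188,430 × €61.35 = €11,560,180.50.
Subtracting fixed costs: EBIT = €11,560,180.50 − €4,799,300 = €6,760,880.50. Interest = €4,036,600.00, so EBIT − I = €2,724,280.50.
Degree of total leverage = total CM / (EBIT − interest) = €11,560,180.50 / €2,724,280.50 = 4.2434.

4.24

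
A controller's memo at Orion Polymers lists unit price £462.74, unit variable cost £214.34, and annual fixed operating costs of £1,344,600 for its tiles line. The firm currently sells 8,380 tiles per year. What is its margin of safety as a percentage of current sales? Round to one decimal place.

Unit CM = price − variable cost = £462.74 − £214.34 = £248.40. Break-even units = £1,344,600 ÷ £248.40 = 5,413.04; break-even revenue = 5,413.04 × £462.74 = £2,504,831.74.
Current sales = 8,380 × £462.74 = £3,877,761.20.
Margin of safety = (£3,877,761.20 − £2,504,831.74) ÷ £3,877,761.20 = 35.4%.

35.4%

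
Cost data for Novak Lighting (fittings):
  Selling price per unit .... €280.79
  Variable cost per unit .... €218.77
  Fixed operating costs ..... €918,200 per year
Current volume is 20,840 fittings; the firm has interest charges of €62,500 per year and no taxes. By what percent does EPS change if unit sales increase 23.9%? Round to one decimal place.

At 20,840 units, contribution = 20,840 × €62.02 = €1,292,496.80.
Operating income = contribution − fixed costs = €1,292,496.80 − €918,200 = €374,296.80.
After interest of €62,500.00, pre-tax earnings = €311,796.80.
Degree of combined leverage = contribution ÷ (EBIT − I) = €1,292,496.80 ÷ €311,796.80 = 4.1453.
%ΔEPS = DCL × %ΔSales = 4.1453 × +23.9% = +99.1%.

+99.1%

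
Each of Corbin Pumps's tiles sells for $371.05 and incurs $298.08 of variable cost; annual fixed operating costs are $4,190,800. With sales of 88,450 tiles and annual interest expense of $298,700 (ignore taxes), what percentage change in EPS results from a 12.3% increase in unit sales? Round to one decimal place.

Total contribution margin = 88,450 × $72.97 = $6,454,196.50.
EBIT = $6,454,196.50 − $4,190,800 = $2,263,396.50.
After interest of $298,700.00, pre-tax earnings = $1,964,696.50.
Degree of combined leverage = contribution ÷ (EBIT − I) = $6,454,196.50 ÷ $1,964,696.50 = 3.2851.
%ΔEPS = DCL × %ΔSales = 3.2851 × +12.3% = +40.4%.

+40.4%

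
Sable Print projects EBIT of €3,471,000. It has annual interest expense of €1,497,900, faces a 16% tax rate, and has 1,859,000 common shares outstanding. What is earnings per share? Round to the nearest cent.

Interest = €1,497,900.00, so EBT = €3,471,000 − €1,497,900.00 = €1,973,100.00.
Net income = €1,973,100.00 × (1 − 0.16) = €1,657,404.00.
Per share: €1,657,404.00 / 1,859,000 shares = €0.89.

€0.89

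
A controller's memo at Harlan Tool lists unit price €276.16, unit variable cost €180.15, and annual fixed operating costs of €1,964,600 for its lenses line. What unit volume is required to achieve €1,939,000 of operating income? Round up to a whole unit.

40,659 lenses

Each unit contributes €276.16 − €180.15 = €96.01.
Need Q such that Q × €96.01 − €1,964,600 = €1,939,000, i.e. Q = €3,903,600 / €96.01 = 40,658.26 → 40,659.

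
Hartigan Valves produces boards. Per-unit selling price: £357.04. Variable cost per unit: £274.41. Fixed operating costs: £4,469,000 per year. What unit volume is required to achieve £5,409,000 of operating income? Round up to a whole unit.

119,545 boards

Unit CM = price − variable cost = £357.04 − £274.41 = £82.63.
Units = (FC + target) / CM = (£4,469,000 + £5,409,000) / £82.63 = 119,544.96, so 119,545 boards.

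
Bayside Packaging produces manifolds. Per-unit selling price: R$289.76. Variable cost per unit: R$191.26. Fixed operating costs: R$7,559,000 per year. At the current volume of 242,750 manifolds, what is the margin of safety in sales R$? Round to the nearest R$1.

Each unit contributes R$289.76 − R$191.26 = R$98.50. Break-even units = R$7,559,000 ÷ R$98.50 = 76,741.12; break-even revenue = 76,741.12 × R$289.76 = R$22,236,505.99.
Actual sales revenue = 242,750 × R$289.76 = R$70,339,240.00.
Margin of safety = R$70,339,240.00 − R$22,236,505.99 = R$48,102,734.

R$48,102,734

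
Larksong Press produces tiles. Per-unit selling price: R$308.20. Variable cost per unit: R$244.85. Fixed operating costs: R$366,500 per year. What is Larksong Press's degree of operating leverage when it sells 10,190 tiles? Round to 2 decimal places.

2.31

Total contribution margin = 10,190 × R$63.35 = R$645,536.50.
Subtracting fixed costs: EBIT = R$645,536.50 − R$366,500 = R$279,036.50.
So DOL = total CM / EBIT = R$645,536.50 / R$279,036.50 = 2.3134.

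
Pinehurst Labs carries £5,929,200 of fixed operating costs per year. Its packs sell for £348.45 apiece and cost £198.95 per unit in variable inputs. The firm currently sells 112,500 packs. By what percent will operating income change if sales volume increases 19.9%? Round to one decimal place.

Total contribution margin = 112,500 × £149.50 = £16,818,750.00.
Operating income = contribution − fixed costs = £16,818,750.00 − £5,929,200 = £10,889,550.00.
Degree of operating leverage = £16,818,750.00 / £10,889,550.00 = 1.5445.
%ΔEBIT = DOL × %ΔSales = 1.5445 × +19.9% = +30.7%.

+30.7%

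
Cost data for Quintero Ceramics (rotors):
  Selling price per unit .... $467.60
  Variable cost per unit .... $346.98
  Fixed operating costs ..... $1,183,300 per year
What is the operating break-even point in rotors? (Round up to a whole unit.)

Each unit contributes $467.60 − $346.98 = $120.62.
Units to break even: $1,183,300 ÷ $120.62 = 9,810.15, rounded up to 9,811.

9,811 rotors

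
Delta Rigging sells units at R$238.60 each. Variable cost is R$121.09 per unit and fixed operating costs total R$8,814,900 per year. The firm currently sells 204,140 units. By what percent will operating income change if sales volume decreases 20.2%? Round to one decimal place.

At 204,140 units, contribution = 204,140 × R$117.51 = R$23,988,491.40.
Subtracting fixed costs: EBIT = R$23,988,491.40 − R$8,814,900 = R$15,173,591.40.
DOL = contribution ÷ EBIT = R$23,988,491.40 ÷ R$15,173,591.40 = 1.5809.
%ΔEBIT = DOL × %ΔSales = 1.5809 × -20.2% = -31.9%.

-31.9%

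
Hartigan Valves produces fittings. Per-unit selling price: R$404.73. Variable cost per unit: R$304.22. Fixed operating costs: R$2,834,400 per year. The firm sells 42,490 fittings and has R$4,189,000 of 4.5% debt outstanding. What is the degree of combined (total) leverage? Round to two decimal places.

At 42,490 units, contribution = 42,490 × R$100.51 = R$4,270,669.90.
EBIT = R$4,270,669.90 − R$2,834,400 = R$1,436,269.90. Interest = R$188,505.00, so EBIT − I = R$1,247,764.90.
DCL = contribution ÷ (EBIT − I) = R$4,270,669.90 ÷ R$1,247,764.90 = 3.4227.

3.42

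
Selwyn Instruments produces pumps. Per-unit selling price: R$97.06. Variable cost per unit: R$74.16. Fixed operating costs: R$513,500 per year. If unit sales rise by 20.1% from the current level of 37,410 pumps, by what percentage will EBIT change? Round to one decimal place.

+50.2%

Total contribution margin = 37,410 × R$22.90 = R$856,689.00.
EBIT = R$856,689.00 − R$513,500 = R$343,189.00.
Degree of operating leverage = R$856,689.00 / R$343,189.00 = 2.4963.
%ΔEBIT = DOL × %ΔSales = 2.4963 × +20.1% = +50.2%.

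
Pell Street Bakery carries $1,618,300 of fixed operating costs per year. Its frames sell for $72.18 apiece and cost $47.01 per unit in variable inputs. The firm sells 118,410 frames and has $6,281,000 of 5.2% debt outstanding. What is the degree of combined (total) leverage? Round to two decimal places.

Contribution at this volume is 118,410 × $25.17 = $2,980,379.70.
Operating income = contribution − fixed costs = $2,980,379.70 − $1,618,300 = $1,362,079.70. Interest = $326,612.00.
DOL = $2,980,379.70 ÷ $1,362,079.70 = 2.1881; DFL = $1,362,079.70 ÷ $1,035,467.70 = 1.3154.
DCL = DOL × DFL = 2.1881 × 1.3154 = 2.8782.

2.88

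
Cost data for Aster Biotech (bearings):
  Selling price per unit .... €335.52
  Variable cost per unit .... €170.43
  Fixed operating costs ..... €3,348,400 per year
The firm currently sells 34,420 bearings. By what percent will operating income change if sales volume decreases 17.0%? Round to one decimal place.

-41.4%

At 34,420 units, contribution = 34,420 × €165.09 = €5,682,397.80.
EBIT = €5,682,397.80 − €3,348,400 = €2,333,997.80.
So DOL = total CM / EBIT = €5,682,397.80 / €2,333,997.80 = 2.4346.
Operating income changes by 2.4346 × -17.0% = -41.4%.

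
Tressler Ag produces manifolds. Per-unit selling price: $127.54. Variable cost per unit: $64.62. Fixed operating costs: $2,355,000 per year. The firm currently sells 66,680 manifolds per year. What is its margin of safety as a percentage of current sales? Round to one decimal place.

Contribution margin per unit = $127.54 − $64.62 = $62.92. Break-even units = $2,355,000 ÷ $62.92 = 37,428.48; break-even revenue = 37,428.48 × $127.54 = $4,773,628.42.
Current sales = 66,680 × $127.54 = $8,504,367.20.
Margin of safety = ($8,504,367.20 − $4,773,628.42) ÷ $8,504,367.20 = 43.9%.

43.9%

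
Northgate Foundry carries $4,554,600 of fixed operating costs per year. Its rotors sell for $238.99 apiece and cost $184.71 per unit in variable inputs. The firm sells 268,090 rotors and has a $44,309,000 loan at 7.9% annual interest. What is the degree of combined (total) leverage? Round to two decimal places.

Total contribution margin = 268,090 × $54.28 = $14,551,925.20.
Operating income = contribution − fixed costs = $14,551,925.20 − $4,554,600 = $9,997,325.20. Interest = $3,500,411.00, so EBIT − I = $6,496,914.20.
DCL = contribution ÷ (EBIT − I) = $14,551,925.20 ÷ $6,496,914.20 = 2.2398.

2.24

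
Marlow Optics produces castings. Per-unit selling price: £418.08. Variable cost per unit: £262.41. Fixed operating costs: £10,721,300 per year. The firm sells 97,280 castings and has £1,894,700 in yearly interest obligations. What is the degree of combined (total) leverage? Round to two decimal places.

Contribution at this volume is 97,280 × £155.67 = £15,143,577.60.
Operating income = contribution − fixed costs = £15,143,577.60 − £10,721,300 = £4,422,277.60. Interest = £1,894,700.00, so EBIT − I = £2,527,577.60.
DCL = contribution ÷ (EBIT − I) = £15,143,577.60 ÷ £2,527,577.60 = 5.9913.

5.99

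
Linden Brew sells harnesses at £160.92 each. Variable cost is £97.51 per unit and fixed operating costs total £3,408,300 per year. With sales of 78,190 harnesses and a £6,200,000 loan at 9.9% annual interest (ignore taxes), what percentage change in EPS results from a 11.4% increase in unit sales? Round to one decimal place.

Contribution at this volume is 78,190 × £63.41 = £4,958,027.90.
Subtracting fixed costs: EBIT = £4,958,027.90 − £3,408,300 = £1,549,727.90.
Interest = £613,800.00, so EBIT − I = £935,927.90.
DCL = total CM / (EBIT − I) = £4,958,027.90 / £935,927.90 = 5.2974.
%ΔEPS = DCL × %ΔSales = 5.2974 × +11.4% = +60.4%.

+60.4%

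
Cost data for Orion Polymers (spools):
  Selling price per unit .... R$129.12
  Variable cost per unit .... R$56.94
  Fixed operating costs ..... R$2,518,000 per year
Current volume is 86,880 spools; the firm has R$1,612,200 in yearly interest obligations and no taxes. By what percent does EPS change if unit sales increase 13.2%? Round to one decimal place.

Total contribution margin = 86,880 × R$72.18 = R$6,270,998.40.
EBIT = R$6,270,998.40 − R$2,518,000 = R$3,752,998.40.
After interest of R$1,612,200.00, pre-tax earnings = R$2,140,798.40.
Degree of combined leverage = contribution ÷ (EBIT − I) = R$6,270,998.40 ÷ R$2,140,798.40 = 2.9293.
%ΔEPS = DCL × %ΔSales = 2.9293 × +13.2% = +38.7%.

+38.7%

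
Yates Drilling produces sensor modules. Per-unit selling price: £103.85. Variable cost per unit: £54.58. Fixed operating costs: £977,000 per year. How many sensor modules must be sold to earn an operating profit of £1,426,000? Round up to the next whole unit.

Unit CM = price − variable cost = £103.85 − £54.58 = £49.27.
Need Q such that Q × £49.27 − £977,000 = £1,426,000, i.e. Q = £2,403,000 / £49.27 = 48,772.07 → 48,773.

48,773 sensor modules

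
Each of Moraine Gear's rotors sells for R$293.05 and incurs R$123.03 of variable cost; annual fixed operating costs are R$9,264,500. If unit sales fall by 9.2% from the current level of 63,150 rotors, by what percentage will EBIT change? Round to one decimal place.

-67.1%

Total contribution margin = 63,150 × R$170.02 = R$10,736,763.00.
Operating income = contribution − fixed costs = R$10,736,763.00 − R$9,264,500 = R$1,472,263.00.
Degree of operating leverage = R$10,736,763.00 / R$1,472,263.00 = 7.2927.
%ΔEBIT = DOL × %ΔSales = 7.2927 × -9.2% = -67.1%.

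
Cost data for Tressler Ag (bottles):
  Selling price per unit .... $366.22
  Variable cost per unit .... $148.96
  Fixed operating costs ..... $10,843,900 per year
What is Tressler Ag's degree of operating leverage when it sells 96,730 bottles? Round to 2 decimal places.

2.07

Contribution at this volume is 96,730 × $217.26 = $21,015,559.80.
EBIT = $21,015,559.80 − $10,843,900 = $10,171,659.80.
DOL = contribution ÷ EBIT = $21,015,559.80 ÷ $10,171,659.80 = 2.0661.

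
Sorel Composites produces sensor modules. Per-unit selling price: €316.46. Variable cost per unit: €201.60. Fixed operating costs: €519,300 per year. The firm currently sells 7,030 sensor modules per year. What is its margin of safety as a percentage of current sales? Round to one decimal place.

Unit CM = price − variable cost = €316.46 − €201.60 = €114.86. Break-even units = €519,300 ÷ €114.86 = 4,521.16; break-even revenue = 4,521.16 × €316.46 = €1,430,765.09.
Current sales = 7,030 × €316.46 = €2,224,713.80.
Margin of safety = (€2,224,713.80 − €1,430,765.09) ÷ €2,224,713.80 = 35.7%.

35.7%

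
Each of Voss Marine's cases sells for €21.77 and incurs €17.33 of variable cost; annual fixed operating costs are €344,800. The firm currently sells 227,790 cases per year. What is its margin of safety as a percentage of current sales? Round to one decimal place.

65.9%

Unit CM = price − variable cost = €21.77 − €17.33 = €4.44. Break-even units = €344,800 ÷ €4.44 = 77,657.66; break-even revenue = 77,657.66 × €21.77 = €1,690,607.21.
Current sales = 227,790 × €21.77 = €4,958,988.30.
Margin of safety = (€4,958,988.30 − €1,690,607.21) ÷ €4,958,988.30 = 65.9%.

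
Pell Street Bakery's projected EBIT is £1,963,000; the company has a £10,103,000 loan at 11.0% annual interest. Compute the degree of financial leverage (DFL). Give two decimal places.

2.30

Interest = £1,111,330.00.
Degree of financial leverage = EBIT / (EBIT − interest) = £1,963,000 / £851,670.00 = 2.3049.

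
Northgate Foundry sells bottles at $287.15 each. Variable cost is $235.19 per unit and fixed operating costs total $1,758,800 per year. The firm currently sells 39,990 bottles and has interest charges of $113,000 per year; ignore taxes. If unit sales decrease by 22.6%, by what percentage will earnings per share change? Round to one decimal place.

-227.9%

At 39,990 units, contribution = 39,990 × $51.96 = $2,077,880.40.
Operating income = contribution − fixed costs = $2,077,880.40 − $1,758,800 = $319,080.40.
After interest of $113,000.00, pre-tax earnings = $206,080.40.
Degree of combined leverage = contribution ÷ (EBIT − I) = $2,077,880.40 ÷ $206,080.40 = 10.0829.
%ΔEPS = DCL × %ΔSales = 10.0829 × -22.6% = -227.9%.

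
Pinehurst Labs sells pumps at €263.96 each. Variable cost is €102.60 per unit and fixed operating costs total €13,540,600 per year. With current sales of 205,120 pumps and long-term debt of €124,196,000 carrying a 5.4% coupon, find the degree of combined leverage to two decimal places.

2.58

Contribution at this volume is 205,120 × €161.36 = €33,098,163.20.
Subtracting fixed costs: EBIT = €33,098,163.20 − €13,540,600 = €19,557,563.20. Interest = €6,706,584.00, so EBIT − I = €12,850,979.20.
DCL = contribution ÷ (EBIT − I) = €33,098,163.20 ÷ €12,850,979.20 = 2.5755.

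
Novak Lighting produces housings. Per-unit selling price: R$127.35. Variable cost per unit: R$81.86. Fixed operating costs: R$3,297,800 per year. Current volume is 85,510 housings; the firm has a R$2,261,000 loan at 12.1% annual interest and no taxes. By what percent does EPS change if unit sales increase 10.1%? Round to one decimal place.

Contribution at this volume is 85,510 × R$45.49 = R$3,889,849.90.
Operating income = contribution − fixed costs = R$3,889,849.90 − R$3,297,800 = R$592,049.90.
Interest = R$273,581.00, so EBIT − I = R$318,468.90.
DCL = total CM / (EBIT − I) = R$3,889,849.90 / R$318,468.90 = 12.2142.
EPS therefore changes by 12.2142 × (+10.1%) = +123.4%.

+123.4%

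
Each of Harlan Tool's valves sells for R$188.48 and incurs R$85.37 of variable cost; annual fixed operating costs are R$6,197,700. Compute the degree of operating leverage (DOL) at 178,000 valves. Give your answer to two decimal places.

Total contribution margin = 178,000 × R$103.11 = R$18,353,580.00.
EBIT = R$18,353,580.00 − R$6,197,700 = R$12,155,880.00.
So DOL = total CM / EBIT = R$18,353,580.00 / R$12,155,880.00 = 1.5099.

1.51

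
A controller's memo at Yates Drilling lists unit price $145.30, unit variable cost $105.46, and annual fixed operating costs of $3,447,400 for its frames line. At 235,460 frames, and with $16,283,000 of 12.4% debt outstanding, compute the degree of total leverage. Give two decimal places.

Total contribution margin = 235,460 × $39.84 = $9,380,726.40.
EBIT = $9,380,726.40 − $3,447,400 = $5,933,326.40. Interest = $2,019,092.00, so EBIT − I = $3,914,234.40.
Degree of total leverage = total CM / (EBIT − interest) = $9,380,726.40 / $3,914,234.40 = 2.3966.

2.40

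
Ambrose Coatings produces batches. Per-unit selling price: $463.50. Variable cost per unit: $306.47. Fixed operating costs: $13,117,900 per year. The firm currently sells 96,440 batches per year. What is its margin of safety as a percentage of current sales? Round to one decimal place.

13.4%

Contribution margin per unit = $463.50 − $306.47 = $157.03. Break-even units = $13,117,900 ÷ $157.03 = 83,537.54; break-even revenue = 83,537.54 × $463.50 = $38,719,650.07.
Actual sales revenue = 96,440 × $463.50 = $44,699,940.00.
Margin of safety = ($44,699,940.00 − $38,719,650.07) ÷ $44,699,940.00 = 13.4%.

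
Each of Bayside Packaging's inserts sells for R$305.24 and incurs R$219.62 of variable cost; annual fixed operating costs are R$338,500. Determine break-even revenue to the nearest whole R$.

R$1,206,771

Contribution margin per unit = R$305.24 − R$219.62 = R$85.62, a CM ratio of R$85.62 ÷ R$305.24 = 0.2805.
Break-even sales = FC ÷ CM ratio = R$338,500 × R$305.24 / R$85.62 = R$1,206,771.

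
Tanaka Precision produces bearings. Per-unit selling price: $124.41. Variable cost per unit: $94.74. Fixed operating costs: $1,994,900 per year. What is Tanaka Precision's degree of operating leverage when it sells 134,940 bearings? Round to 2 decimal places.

1.99

Total contribution margin = 134,940 × $29.67 = $4,003,669.80.
Operating income = contribution − fixed costs = $4,003,669.80 − $1,994,900 = $2,008,769.80.
DOL = contribution ÷ EBIT = $4,003,669.80 ÷ $2,008,769.80 = 1.9931.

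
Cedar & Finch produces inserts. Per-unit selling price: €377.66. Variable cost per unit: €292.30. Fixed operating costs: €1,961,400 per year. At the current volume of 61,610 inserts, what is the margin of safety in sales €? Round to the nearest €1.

€14,589,770

Contribution margin per unit = €377.66 − €292.30 = €85.36. Break-even units = €1,961,400 ÷ €85.36 = 22,977.98; break-even revenue = 22,977.98 × €377.66 = €8,677,862.28.
Current sales = 61,610 × €377.66 = €23,267,632.60.
Margin of safety = €23,267,632.60 − €8,677,862.28 = €14,589,770.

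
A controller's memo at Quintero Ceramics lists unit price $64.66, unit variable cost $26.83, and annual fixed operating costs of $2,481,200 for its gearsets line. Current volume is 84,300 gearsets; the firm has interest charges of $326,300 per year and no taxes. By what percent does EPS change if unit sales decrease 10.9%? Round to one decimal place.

-91.1%

Total contribution margin = 84,300 × $37.83 = $3,189,069.00.
EBIT = $3,189,069.00 − $2,481,200 = $707,869.00.
Interest = $326,300.00, so EBIT − I = $381,569.00.
DCL = total CM / (EBIT − I) = $3,189,069.00 / $381,569.00 = 8.3578.
EPS therefore changes by 8.3578 × (-10.9%) = -91.1%.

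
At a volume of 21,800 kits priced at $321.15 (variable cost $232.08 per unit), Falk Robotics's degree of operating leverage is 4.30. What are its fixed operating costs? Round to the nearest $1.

Contribution at this volume is 21,800 × $89.07 = $1,941,726.00.
DOL = contribution / EBIT, so EBIT = $1,941,726.00 / 4.30 = $451,564.19.
And FC = contribution − EBIT = $1,941,726.00 − $451,564.19 = $1,490,162.

$1,490,162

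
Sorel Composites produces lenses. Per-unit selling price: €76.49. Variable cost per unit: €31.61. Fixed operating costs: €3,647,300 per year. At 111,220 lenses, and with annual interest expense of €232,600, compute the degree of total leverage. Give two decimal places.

4.49

Contribution at this volume is 111,220 × €44.88 = €4,991,553.60.
Subtracting fixed costs: EBIT = €4,991,553.60 − €3,647,300 = €1,344,253.60. Interest = €232,600.00.
DOL = €4,991,553.60 ÷ €1,344,253.60 = 3.7133; DFL = €1,344,253.60 ÷ €1,111,653.60 = 1.2092.
Combined leverage = 3.7133 × 1.2092 = 4.4901.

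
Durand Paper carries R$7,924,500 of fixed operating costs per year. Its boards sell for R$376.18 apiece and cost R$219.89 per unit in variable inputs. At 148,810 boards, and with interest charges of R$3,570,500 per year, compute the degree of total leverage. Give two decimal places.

Contribution at this volume is 148,810 × R$156.29 = R$23,257,514.90.
EBIT = R$23,257,514.90 − R$7,924,500 = R$15,333,014.90. Interest = R$3,570,500.00, so EBIT − I = R$11,762,514.90.
Degree of total leverage = total CM / (EBIT − interest) = R$23,257,514.90 / R$11,762,514.90 = 1.9773.

1.98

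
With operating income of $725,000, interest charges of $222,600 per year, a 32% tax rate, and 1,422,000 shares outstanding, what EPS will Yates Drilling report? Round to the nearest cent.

Interest = $222,600.00, so EBT = $725,000 − $222,600.00 = $502,400.00.
Net income = $502,400.00 × (1 − 0.32) = $341,632.00.
EPS = $341,632.00 ÷ 1,422,000 = $0.24.

$0.24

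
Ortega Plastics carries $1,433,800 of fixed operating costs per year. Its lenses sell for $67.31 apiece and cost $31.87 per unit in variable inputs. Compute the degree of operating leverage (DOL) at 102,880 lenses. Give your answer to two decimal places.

1.65

Contribution at this volume is 102,880 × $35.44 = $3,646,067.20.
EBIT = $3,646,067.20 − $1,433,800 = $2,212,267.20.
DOL = contribution ÷ EBIT = $3,646,067.20 ÷ $2,212,267.20 = 1.6481.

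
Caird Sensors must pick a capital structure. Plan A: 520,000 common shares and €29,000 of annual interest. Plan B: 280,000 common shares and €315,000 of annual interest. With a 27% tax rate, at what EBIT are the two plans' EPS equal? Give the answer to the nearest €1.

€648,667

Set EPS_A = EPS_B: (EBIT − €29,000)(1 − 0.27) ÷ 520,000 = (EBIT − €315,000)(1 − 0.27) ÷ 280,000.
Cancelling (1 − t) and cross-multiplying: 280,000·(EBIT − 29,000) = 520,000·(EBIT − 315,000).
EBIT × (520,000 − 280,000) = 315,000 × 520,000 − 29,000 × 280,000 = 155,680,000,000, so EBIT = 155,680,000,000 ÷ 240,000 = 648,666.67.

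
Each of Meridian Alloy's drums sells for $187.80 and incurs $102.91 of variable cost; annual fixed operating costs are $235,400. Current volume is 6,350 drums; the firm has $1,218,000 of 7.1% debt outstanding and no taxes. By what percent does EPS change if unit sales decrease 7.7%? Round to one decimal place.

At 6,350 units, contribution = 6,350 × $84.89 = $539,051.50.
EBIT = $539,051.50 − $235,400 = $303,651.50.
Interest = $86,478.00, so EBIT − I = $217,173.50.
Degree of combined leverage = contribution ÷ (EBIT − I) = $539,051.50 ÷ $217,173.50 = 2.4821.
%ΔEPS = DCL × %ΔSales = 2.4821 × -7.7% = -19.1%.

-19.1%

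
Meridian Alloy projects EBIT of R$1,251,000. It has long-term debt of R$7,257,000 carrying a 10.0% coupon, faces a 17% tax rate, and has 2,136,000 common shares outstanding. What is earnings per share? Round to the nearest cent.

Pre-tax income = R$1,251,000 − R$725,700.00 = R$525,300.00.
Net income = R$525,300.00 × (1 − 0.17) = R$435,999.00.
Per share: R$435,999.00 / 2,136,000 shares = R$0.20.

R$0.20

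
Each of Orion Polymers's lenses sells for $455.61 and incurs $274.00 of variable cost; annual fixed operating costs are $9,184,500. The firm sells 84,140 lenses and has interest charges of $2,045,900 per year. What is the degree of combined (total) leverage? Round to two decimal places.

3.77

Total contribution margin = 84,140 × $181.61 = $15,280,665.40.
Subtracting fixed costs: EBIT = $15,280,665.40 − $9,184,500 = $6,096,165.40. Interest = $2,045,900.00, so EBIT − I = $4,050,265.40.
DCL = contribution ÷ (EBIT − I) = $15,280,665.40 ÷ $4,050,265.40 = 3.7728.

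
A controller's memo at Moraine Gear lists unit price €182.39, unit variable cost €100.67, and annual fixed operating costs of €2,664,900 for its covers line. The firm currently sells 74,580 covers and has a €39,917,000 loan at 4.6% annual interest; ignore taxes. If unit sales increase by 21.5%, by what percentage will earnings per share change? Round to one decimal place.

At 74,580 units, contribution = 74,580 × €81.72 = €6,094,677.60.
EBIT = €6,094,677.60 − €2,664,900 = €3,429,777.60.
After interest of €1,836,182.00, pre-tax earnings = €1,593,595.60.
DCL = total CM / (EBIT − I) = €6,094,677.60 / €1,593,595.60 = 3.8245.
%ΔEPS = DCL × %ΔSales = 3.8245 × +21.5% = +82.2%.

+82.2%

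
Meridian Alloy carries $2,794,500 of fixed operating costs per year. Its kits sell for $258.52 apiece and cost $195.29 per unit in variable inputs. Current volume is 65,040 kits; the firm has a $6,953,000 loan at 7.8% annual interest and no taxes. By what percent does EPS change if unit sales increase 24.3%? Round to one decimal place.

Total contribution margin = 65,040 × $63.23 = $4,112,479.20.
Subtracting fixed costs: EBIT = $4,112,479.20 − $2,794,500 = $1,317,979.20.
After interest of $542,334.00, pre-tax earnings = $775,645.20.
Degree of combined leverage = contribution ÷ (EBIT − I) = $4,112,479.20 ÷ $775,645.20 = 5.3020.
%ΔEPS = DCL × %ΔSales = 5.3020 × +24.3% = +128.8%.

+128.8%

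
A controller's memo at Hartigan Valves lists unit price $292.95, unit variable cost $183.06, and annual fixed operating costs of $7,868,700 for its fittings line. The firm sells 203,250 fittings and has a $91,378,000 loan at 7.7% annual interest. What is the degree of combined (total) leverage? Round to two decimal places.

3.01

Contribution at this volume is 203,250 × $109.89 = $22,335,142.50.
Operating income = contribution − fixed costs = $22,335,142.50 − $7,868,700 = $14,466,442.50. Interest = $7,036,106.00.
DOL = $22,335,142.50 ÷ $14,466,442.50 = 1.5439; DFL = $14,466,442.50 ÷ $7,430,336.50 = 1.9469.
Combined leverage = 1.5439 × 1.9469 = 3.0058.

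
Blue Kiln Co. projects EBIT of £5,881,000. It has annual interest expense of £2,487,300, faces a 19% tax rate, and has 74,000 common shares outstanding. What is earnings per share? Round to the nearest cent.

Pre-tax income = £5,881,000 − £2,487,300.00 = £3,393,700.00.
Net income = £3,393,700.00 × (1 − 0.19) = £2,748,897.00.
Per share: £2,748,897.00 / 74,000 shares = £37.15.

£37.15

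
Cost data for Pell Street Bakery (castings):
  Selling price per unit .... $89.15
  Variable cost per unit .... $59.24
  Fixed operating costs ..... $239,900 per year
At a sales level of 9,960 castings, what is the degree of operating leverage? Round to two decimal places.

Total contribution margin = 9,960 × $29.91 = $297,903.60.
Subtracting fixed costs: EBIT = $297,903.60 − $239,900 = $58,003.60.
So DOL = total CM / EBIT = $297,903.60 / $58,003.60 = 5.1360.

5.14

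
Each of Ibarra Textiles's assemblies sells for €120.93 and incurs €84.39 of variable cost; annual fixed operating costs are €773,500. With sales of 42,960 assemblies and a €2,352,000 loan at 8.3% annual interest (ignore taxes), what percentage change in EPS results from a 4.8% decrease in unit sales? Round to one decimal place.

-12.5%

At 42,960 units, contribution = 42,960 × €36.54 = €1,569,758.40.
Operating income = contribution − fixed costs = €1,569,758.40 − €773,500 = €796,258.40.
After interest of €195,216.00, pre-tax earnings = €601,042.40.
DCL = total CM / (EBIT − I) = €1,569,758.40 / €601,042.40 = 2.6117.
%ΔEPS = DCL × %ΔSales = 2.6117 × -4.8% = -12.5%.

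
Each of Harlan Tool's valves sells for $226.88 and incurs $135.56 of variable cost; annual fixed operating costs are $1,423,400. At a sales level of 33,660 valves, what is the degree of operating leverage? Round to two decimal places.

1.86

Contribution at this volume is 33,660 × $91.32 = $3,073,831.20.
Operating income = contribution − fixed costs = $3,073,831.20 − $1,423,400 = $1,650,431.20.
So DOL = total CM / EBIT = $3,073,831.20 / $1,650,431.20 = 1.8624.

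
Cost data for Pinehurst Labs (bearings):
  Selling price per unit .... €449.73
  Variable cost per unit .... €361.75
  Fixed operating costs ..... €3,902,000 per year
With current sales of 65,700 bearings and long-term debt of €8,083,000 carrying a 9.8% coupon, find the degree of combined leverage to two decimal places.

5.32

Contribution at this volume is 65,700 × €87.98 = €5,780,286.00.
Subtracting fixed costs: EBIT = €5,780,286.00 − €3,902,000 = €1,878,286.00. Interest = €792,134.00, so EBIT − I = €1,086,152.00.
DCL = contribution ÷ (EBIT − I) = €5,780,286.00 ÷ €1,086,152.00 = 5.3218.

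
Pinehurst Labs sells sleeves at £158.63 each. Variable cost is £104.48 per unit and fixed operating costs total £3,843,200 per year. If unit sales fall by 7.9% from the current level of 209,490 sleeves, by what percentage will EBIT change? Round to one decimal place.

At 209,490 units, contribution = 209,490 × £54.15 = £11,343,883.50.
Subtracting fixed costs: EBIT = £11,343,883.50 − £3,843,200 = £7,500,683.50.
So DOL = total CM / EBIT = £11,343,883.50 / £7,500,683.50 = 1.5124.
Operating income changes by 1.5124 × -7.9% = -11.9%.

-11.9%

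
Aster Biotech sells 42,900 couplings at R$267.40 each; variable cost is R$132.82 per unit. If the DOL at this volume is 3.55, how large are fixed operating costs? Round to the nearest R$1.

Contribution at this volume is 42,900 × R$134.58 = R$5,773,482.00.
DOL = contribution / EBIT, so EBIT = R$5,773,482.00 / 3.55 = R$1,626,332.96.
And FC = contribution − EBIT = R$5,773,482.00 − R$1,626,332.96 = R$4,147,149.

R$4,147,149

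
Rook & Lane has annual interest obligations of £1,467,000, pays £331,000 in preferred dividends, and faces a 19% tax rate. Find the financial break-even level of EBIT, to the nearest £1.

£1,875,642

Preferred dividends are paid after tax, so their pre-tax equivalent is £331,000 ÷ (1 − 0.19) = £408,641.98.
Financial break-even EBIT = interest + D_p ÷ (1 − t) = £1,467,000 + £408,641.98 = £1,875,641.98.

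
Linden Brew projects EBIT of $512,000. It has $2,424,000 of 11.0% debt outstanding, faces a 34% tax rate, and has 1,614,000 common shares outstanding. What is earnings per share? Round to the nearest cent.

$0.10

Interest = $266,640.00, so EBT = $512,000 − $266,640.00 = $245,360.00.
Net income = $245,360.00 × (1 − 0.34) = $161,937.60.
EPS = $161,937.60 ÷ 1,614,000 = $0.10.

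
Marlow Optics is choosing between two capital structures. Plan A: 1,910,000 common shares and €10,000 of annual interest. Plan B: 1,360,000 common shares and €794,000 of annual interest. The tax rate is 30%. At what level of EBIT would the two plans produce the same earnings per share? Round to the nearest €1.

At indifference, (EBIT − 10,000)(1 − t)/1,910,000 = (EBIT − 794,000)(1 − t)/1,360,000.
Cancelling (1 − t) and cross-multiplying: 1,360,000·(EBIT − 10,000) = 1,910,000·(EBIT − 794,000).
Solving, EBIT = (794,000·1,910,000 − 10,000·1,360,000) / (1,910,000 − 1,360,000) = 1,502,940,000,000 / 550,000 = 2,732,618.18.

€2,732,618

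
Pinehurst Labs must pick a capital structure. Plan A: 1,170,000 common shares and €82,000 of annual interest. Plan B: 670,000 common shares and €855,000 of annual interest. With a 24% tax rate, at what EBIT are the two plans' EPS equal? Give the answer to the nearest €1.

€1,890,820

Set EPS_A = EPS_B: (EBIT − €82,000)(1 − 0.24) ÷ 1,170,000 = (EBIT − €855,000)(1 − 0.24) ÷ 670,000.
Cancelling (1 − t) and cross-multiplying: 670,000·(EBIT − 82,000) = 1,170,000·(EBIT − 855,000).
Solving, EBIT = (855,000·1,170,000 − 82,000·670,000) / (1,170,000 − 670,000) = 945,410,000,000 / 500,000 = 1,890,820.00.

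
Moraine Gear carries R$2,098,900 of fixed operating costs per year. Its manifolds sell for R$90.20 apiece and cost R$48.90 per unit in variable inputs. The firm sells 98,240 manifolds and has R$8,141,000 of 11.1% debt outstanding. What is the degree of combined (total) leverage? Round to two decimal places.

At 98,240 units, contribution = 98,240 × R$41.30 = R$4,057,312.00.
Operating income = contribution − fixed costs = R$4,057,312.00 − R$2,098,900 = R$1,958,412.00. Interest = R$903,651.00.
DOL = R$4,057,312.00 ÷ R$1,958,412.00 = 2.0717; DFL = R$1,958,412.00 ÷ R$1,054,761.00 = 1.8567.
DCL = DOL × DFL = 2.0717 × 1.8567 = 3.8465.

3.85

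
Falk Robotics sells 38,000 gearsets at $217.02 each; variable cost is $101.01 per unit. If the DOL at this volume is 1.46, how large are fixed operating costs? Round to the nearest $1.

$1,388,942

Total contribution margin = 38,000 × $116.01 = $4,408,380.00.
DOL = contribution / EBIT, so EBIT = $4,408,380.00 / 1.46 = $3,019,438.36.
And FC = contribution − EBIT = $4,408,380.00 − $3,019,438.36 = $1,388,942.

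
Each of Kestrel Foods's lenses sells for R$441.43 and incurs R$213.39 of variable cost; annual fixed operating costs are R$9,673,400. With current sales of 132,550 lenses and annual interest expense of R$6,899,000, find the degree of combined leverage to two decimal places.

Contribution at this volume is 132,550 × R$228.04 = R$30,226,702.00.
Operating income = contribution − fixed costs = R$30,226,702.00 − R$9,673,400 = R$20,553,302.00. Interest = R$6,899,000.00, so EBIT − I = R$13,654,302.00.
DCL = contribution ÷ (EBIT − I) = R$30,226,702.00 ÷ R$13,654,302.00 = 2.2137.

2.21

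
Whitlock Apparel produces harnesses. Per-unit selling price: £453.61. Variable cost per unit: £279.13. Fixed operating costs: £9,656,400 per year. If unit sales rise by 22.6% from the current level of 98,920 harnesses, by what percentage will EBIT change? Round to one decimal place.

+51.3%

Total contribution margin = 98,920 × £174.48 = £17,259,561.60.
Operating income = contribution − fixed costs = £17,259,561.60 − £9,656,400 = £7,603,161.60.
So DOL = total CM / EBIT = £17,259,561.60 / £7,603,161.60 = 2.2701.
%ΔEBIT = DOL × %ΔSales = 2.2701 × +22.6% = +51.3%.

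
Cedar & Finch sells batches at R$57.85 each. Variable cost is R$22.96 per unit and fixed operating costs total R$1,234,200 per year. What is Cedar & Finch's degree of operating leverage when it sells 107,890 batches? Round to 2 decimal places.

At 107,890 units, contribution = 107,890 × R$34.89 = R$3,764,282.10.
Operating income = contribution − fixed costs = R$3,764,282.10 − R$1,234,200 = R$2,530,082.10.
So DOL = total CM / EBIT = R$3,764,282.10 / R$2,530,082.10 = 1.4878.

1.49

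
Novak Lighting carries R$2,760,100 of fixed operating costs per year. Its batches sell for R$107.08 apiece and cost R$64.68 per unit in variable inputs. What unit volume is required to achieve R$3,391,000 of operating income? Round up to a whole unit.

Each unit contributes R$107.08 − R$64.68 = R$42.40.
Units = (FC + target) / CM = (R$2,760,100 + R$3,391,000) / R$42.40 = 145,073.11, so 145,074 batches.

145,074 batches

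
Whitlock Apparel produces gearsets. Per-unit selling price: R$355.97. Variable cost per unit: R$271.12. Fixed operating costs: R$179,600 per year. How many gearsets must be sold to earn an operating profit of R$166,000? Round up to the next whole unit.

Unit CM = price − variable cost = R$355.97 − R$271.12 = R$84.85.
Need Q such that Q × R$84.85 − R$179,600 = R$166,000, i.e. Q = R$345,600 / R$84.85 = 4,073.07 → 4,074.

4,074 gearsets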